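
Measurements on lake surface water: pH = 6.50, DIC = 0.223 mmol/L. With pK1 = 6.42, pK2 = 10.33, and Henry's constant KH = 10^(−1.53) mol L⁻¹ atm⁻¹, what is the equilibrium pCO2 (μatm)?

pCO2 = 3430 μatm

α₀ = 1 / (1 + K1/[H⁺] + K1K2/[H⁺]²) = 1 / (1 + 10^+0.08 + 10^-3.75)
   = 1 / (1 + 1.2023 + 0.00017783) = 1/2.2024 = 0.4540
[CO2*] = α₀ × DIC = 0.4540 × 0.223 = 0.1013 mmol/L
pCO2 = [CO2*]/KH = 1.013×10^-4 / 2.951×10^-2 = 3430 μatm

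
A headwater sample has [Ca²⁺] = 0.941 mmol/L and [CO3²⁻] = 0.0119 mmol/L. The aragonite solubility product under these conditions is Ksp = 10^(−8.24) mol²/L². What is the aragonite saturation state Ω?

Ksp = 10^(−8.24) = 5.754×10^-9
Ω = [Ca²⁺][CO3²⁻]/Ksp = (0.941×10^-3)(0.0119×10^-3) / 5.754×10^-9 = 1.95

Ω = 1.95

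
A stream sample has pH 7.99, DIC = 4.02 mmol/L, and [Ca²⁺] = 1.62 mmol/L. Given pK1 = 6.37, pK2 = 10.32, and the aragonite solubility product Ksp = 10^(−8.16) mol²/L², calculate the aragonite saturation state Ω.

α₂ = 1 / (1 + [H⁺]/K2 + [H⁺]²/(K1K2)) = 1 / (1 + 10^+2.33 + 10^+0.71)
   = 1 / (1 + 213.80 + 5.1286) = 1/219.92 = 0.004547
[CO3²⁻] = α₂ × DIC = 0.004547 × 4.02 = 0.01828 mmol/L = 18.28 μmol/L
Ksp = 10^(−8.16) = 6.918×10^-9
Ω = [Ca²⁺][CO3²⁻]/Ksp = (1.62×10^-3)(1.828×10^-5) / 6.918×10^-9 = 4.28

Ω = 4.28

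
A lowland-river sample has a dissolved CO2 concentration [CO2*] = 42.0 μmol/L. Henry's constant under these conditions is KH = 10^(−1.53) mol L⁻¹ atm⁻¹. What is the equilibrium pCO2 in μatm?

pCO2 = 1420 μatm

KH = 10^(−1.53) = 2.951×10^-2 mol L⁻¹ atm⁻¹
pCO2 = [CO2*]/KH = 42.0×10^-6 / 2.951×10^-2 = 1.42×10^-3 atm = 1420 μatm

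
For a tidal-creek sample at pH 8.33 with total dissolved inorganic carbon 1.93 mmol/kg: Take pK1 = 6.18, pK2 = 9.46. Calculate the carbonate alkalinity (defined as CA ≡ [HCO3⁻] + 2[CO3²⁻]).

CA = 2.05 mmol/kg

CA = [HCO3⁻] + 2[CO3²⁻] = (α₁ + 2α₂)·DIC
At pH 8.33: [H⁺]/K1 = 10^-2.15 = 0.0070795, K2/[H⁺] = 10^-1.13 = 0.074131
α₁ = 1/(1 + 0.0070795 + 0.074131) = 1/1.0812 = 0.9249; α₂ = α₁·K2/[H⁺] = 0.06856
α₁ + 2α₂ = 1.0620
CA = 1.0620 × 1.93 = 2.05 mmol/kg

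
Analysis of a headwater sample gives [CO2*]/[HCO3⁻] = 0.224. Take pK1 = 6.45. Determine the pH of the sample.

pH = 7.10

From K1 = [H⁺][HCO3⁻]/[CO2*]:  pH = pK1 − log₁₀([CO2*]/[HCO3⁻])
log₁₀(0.224) = -0.650
pH = 6.45 − (-0.650) = 7.10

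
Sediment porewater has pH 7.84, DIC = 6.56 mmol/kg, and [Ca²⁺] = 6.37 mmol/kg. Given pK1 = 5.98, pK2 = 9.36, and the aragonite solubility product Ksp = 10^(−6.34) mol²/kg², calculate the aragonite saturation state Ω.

Ω = 2.64

α₂ = 1 / (1 + [H⁺]/K2 + [H⁺]²/(K1K2)) = 1 / (1 + 10^+1.52 + 10^-0.34)
   = 1 / (1 + 33.113 + 0.45709) = 1/34.570 = 0.02893
[CO3²⁻] = α₂ × DIC = 0.02893 × 6.56 = 0.1898 mmol/kg
Ksp = 10^(−6.34) = 4.571×10^-7
Ω = [Ca²⁺][CO3²⁻]/Ksp = (6.37×10^-3)(1.898×10^-4) / 4.571×10^-7 = 2.64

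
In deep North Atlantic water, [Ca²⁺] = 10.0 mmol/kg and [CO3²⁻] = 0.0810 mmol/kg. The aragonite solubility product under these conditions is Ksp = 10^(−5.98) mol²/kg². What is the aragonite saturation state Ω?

Ω = 0.774

Ksp = 10^(−5.98) = 1.047×10^-6
Ω = [Ca²⁺][CO3²⁻]/Ksp = (10.0×10^-3)(0.0810×10^-3) / 1.047×10^-6 = 0.774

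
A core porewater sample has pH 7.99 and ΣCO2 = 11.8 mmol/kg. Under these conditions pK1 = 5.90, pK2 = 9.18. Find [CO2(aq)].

α₀ = 1 / (1 + K1/[H⁺] + K1K2/[H⁺]²) = 1 / (1 + 10^+2.09 + 10^+0.90)
   = 1 / (1 + 123.03 + 7.9433) = 1/131.97 = 0.007577
[CO2*] = α₀ × DIC = 0.007577 × 11.8 = 0.0894 mmol/kg

[CO2*] = 0.0894 mmol/kg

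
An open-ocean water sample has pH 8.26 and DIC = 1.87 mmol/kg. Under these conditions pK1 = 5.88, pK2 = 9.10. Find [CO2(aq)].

[CO2*] = 6.79 μmol/kg

α₀ = 1 / (1 + K1/[H⁺] + K1K2/[H⁺]²) = 1 / (1 + 10^+2.38 + 10^+1.54)
   = 1 / (1 + 239.88 + 34.674) = 1/275.56 = 0.003629
[CO2*] = α₀ × DIC = 0.003629 × 1.87 = 0.00679 mmol/kg = 6.79 μmol/kg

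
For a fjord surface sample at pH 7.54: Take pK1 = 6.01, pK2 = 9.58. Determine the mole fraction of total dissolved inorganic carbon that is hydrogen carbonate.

α₁ = 0.963

α₁ = 1 / (1 + [H⁺]/K1 + K2/[H⁺]) = 1 / (1 + 10^-1.53 + 10^-2.04)
   = 1 / (1 + 0.029512 + 0.0091201) = 1/1.0386 = 0.9628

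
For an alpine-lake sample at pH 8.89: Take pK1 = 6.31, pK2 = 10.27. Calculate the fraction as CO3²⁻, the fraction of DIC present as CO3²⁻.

α₂ = 0.0399

α₂ = 1 / (1 + [H⁺]/K2 + [H⁺]²/(K1K2)) = 1 / (1 + 10^+1.38 + 10^-1.20)
   = 1 / (1 + 23.988 + 0.063096) = 1/25.051 = 0.03992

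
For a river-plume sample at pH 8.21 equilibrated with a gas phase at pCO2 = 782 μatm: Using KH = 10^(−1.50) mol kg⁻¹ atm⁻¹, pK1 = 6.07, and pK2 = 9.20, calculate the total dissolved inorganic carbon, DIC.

DIC = 3.79 mmol/kg

[CO2*] = KH · pCO2 = 10^(−1.50) × 782×10^-6 = 2.473×10^-5 mol/kg
α₀ = 1/(1 + K1/[H⁺] + K1K2/[H⁺]²) = 1/(1 + 10^+2.14 + 10^+1.15) = 0.006529
DIC = [CO2*]/α₀ = 2.473×10^-5 / 0.006529 = 3.79 mmol/kg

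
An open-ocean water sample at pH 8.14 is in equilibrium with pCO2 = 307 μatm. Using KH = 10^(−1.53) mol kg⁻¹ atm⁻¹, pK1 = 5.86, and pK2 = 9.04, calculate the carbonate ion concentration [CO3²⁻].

[CO3²⁻] = 0.217 mmol/kg

[CO2*] = KH · pCO2 = 10^(−1.53) × 307×10^-6 = 9.060×10^-6 mol/kg
α₀ = 1/(1 + K1/[H⁺] + K1K2/[H⁺]²) = 1/(1 + 10^+2.28 + 10^+1.38) = 0.004640
DIC = [CO2*]/α₀ = 9.060×10^-6 / 0.004640 = 1.953 mmol/kg
[CO3²⁻] = α₂·DIC; α₂ = 0.1113, so [CO3²⁻] = 0.1113 × 1.953 = 0.217 mmol/kg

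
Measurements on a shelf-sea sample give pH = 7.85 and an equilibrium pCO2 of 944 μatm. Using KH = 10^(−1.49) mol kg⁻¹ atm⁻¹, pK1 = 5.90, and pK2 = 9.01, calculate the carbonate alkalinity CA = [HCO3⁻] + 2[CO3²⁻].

[CO2*] = KH · pCO2 = 10^(−1.49) × 944×10^-6 = 3.055×10^-5 mol/kg
α₀ = 1/(1 + K1/[H⁺] + K1K2/[H⁺]²) = 1/(1 + 10^+1.95 + 10^+0.79) = 0.01039
DIC = [CO2*]/α₀ = 3.055×10^-5 / 0.01039 = 2.941 mmol/kg
CA = (α₁ + 2α₂)·DIC = (0.9256 + 2×0.06403) × 2.941 = 3.10 mmol/kg

CA = 3.10 mmol/kg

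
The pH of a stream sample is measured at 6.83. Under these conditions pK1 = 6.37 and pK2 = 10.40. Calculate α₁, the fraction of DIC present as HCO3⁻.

α₁ = 1 / (1 + [H⁺]/K1 + K2/[H⁺]) = 1 / (1 + 10^-0.46 + 10^-3.57)
   = 1 / (1 + 0.34674 + 0.00026915) = 1/1.3470 = 0.7424

α₁ = 0.742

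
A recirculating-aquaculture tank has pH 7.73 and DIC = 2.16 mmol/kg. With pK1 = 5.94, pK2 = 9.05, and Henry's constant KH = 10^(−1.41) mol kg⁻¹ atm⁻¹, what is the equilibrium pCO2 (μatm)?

α₀ = 1 / (1 + K1/[H⁺] + K1K2/[H⁺]²) = 1 / (1 + 10^+1.79 + 10^+0.47)
   = 1 / (1 + 61.660 + 2.9512) = 1/65.611 = 0.01524
[CO2*] = α₀ × DIC = 0.01524 × 2.16 = 0.03292 mmol/kg
pCO2 = [CO2*]/KH = 3.292×10^-5 / 3.890×10^-2 = 846 μatm

pCO2 = 846 μatm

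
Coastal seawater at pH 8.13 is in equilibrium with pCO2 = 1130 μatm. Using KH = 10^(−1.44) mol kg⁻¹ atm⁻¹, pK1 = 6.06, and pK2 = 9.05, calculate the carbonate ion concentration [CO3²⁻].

[CO2*] = KH · pCO2 = 10^(−1.44) × 1130×10^-6 = 4.103×10^-5 mol/kg
α₀ = 1/(1 + K1/[H⁺] + K1K2/[H⁺]²) = 1/(1 + 10^+2.07 + 10^+1.15) = 0.007541
DIC = [CO2*]/α₀ = 4.103×10^-5 / 0.007541 = 5.441 mmol/kg
[CO3²⁻] = α₂·DIC; α₂ = 0.1065, so [CO3²⁻] = 0.1065 × 5.441 = 0.580 mmol/kg

[CO3²⁻] = 0.580 mmol/kg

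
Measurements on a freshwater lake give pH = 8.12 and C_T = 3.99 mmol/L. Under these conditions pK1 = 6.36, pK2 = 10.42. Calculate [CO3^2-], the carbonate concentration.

[CO3²⁻] = 19.6 μmol/L

α₂ = 1 / (1 + [H⁺]/K2 + [H⁺]²/(K1K2)) = 1 / (1 + 10^+2.30 + 10^+0.54)
   = 1 / (1 + 199.53 + 3.4674) = 1/203.99 = 0.004902
[CO3²⁻] = α₂ × DIC = 0.004902 × 3.99 = 0.0196 mmol/L = 19.6 μmol/L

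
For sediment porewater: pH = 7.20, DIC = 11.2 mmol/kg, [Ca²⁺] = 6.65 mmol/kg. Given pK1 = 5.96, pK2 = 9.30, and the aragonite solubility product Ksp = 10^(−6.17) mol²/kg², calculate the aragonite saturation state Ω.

Ω = 0.821

α₂ = 1 / (1 + [H⁺]/K2 + [H⁺]²/(K1K2)) = 1 / (1 + 10^+2.10 + 10^+0.86)
   = 1 / (1 + 125.89 + 7.2444) = 1/134.14 = 0.007455
[CO3²⁻] = α₂ × DIC = 0.007455 × 11.2 = 0.08350 mmol/kg
Ksp = 10^(−6.17) = 6.761×10^-7
Ω = [Ca²⁺][CO3²⁻]/Ksp = (6.65×10^-3)(8.350×10^-5) / 6.761×10^-7 = 0.821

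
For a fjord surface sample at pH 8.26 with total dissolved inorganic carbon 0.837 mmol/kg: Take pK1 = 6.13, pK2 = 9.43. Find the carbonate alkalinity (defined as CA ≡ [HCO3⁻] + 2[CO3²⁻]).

CA = [HCO3⁻] + 2[CO3²⁻] = (α₁ + 2α₂)·DIC
At pH 8.26: [H⁺]/K1 = 10^-2.13 = 0.0074131, K2/[H⁺] = 10^-1.17 = 0.067608
α₁ = 1/(1 + 0.0074131 + 0.067608) = 1/1.0750 = 0.9302; α₂ = α₁·K2/[H⁺] = 0.06289
α₁ + 2α₂ = 1.0560
CA = 1.0560 × 0.837 = 0.884 mmol/kg

CA = 0.884 mmol/kg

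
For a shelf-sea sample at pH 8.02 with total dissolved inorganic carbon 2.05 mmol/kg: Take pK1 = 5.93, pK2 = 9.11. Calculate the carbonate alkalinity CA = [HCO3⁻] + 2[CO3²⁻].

CA = 2.19 mmol/kg

CA = [HCO3⁻] + 2[CO3²⁻] = (α₁ + 2α₂)·DIC
At pH 8.02: [H⁺]/K1 = 10^-2.09 = 0.0081283, K2/[H⁺] = 10^-1.09 = 0.081283
α₁ = 1/(1 + 0.0081283 + 0.081283) = 1/1.0894 = 0.9179; α₂ = α₁·K2/[H⁺] = 0.07461
α₁ + 2α₂ = 1.0672
CA = 1.0672 × 2.05 = 2.19 mmol/kg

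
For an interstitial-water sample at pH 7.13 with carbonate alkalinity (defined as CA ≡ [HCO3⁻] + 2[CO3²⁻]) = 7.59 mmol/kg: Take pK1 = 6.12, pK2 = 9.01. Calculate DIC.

CA = [HCO3⁻] + 2[CO3²⁻] = (α₁ + 2α₂)·DIC
At pH 7.13: [H⁺]/K1 = 10^-1.01 = 0.097724, K2/[H⁺] = 10^-1.88 = 0.013183
α₁ = 1/(1 + 0.097724 + 0.013183) = 1/1.1109 = 0.9002; α₂ = α₁·K2/[H⁺] = 0.01187
α₁ + 2α₂ = 0.9239
DIC = CA / (α₁ + 2α₂) = 7.59 / 0.9239 = 8.22 mmol/kg

DIC = 8.22 mmol/kg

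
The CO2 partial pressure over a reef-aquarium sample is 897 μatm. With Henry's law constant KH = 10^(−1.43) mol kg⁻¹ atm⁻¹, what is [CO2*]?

KH = 10^(−1.43) = 3.715×10^-2 mol kg⁻¹ atm⁻¹
[CO2*] = KH · pCO2 = 3.715×10^-2 × 897×10^-6 atm = 3.33×10^-5 mol/kg

[CO2*] = 33.3 μmol/kg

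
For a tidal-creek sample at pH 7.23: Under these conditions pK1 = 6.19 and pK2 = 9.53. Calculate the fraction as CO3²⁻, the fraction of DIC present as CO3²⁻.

α₂ = 0.00457

α₂ = 1 / (1 + [H⁺]/K2 + [H⁺]²/(K1K2)) = 1 / (1 + 10^+2.30 + 10^+1.26)
   = 1 / (1 + 199.53 + 18.197) = 1/218.72 = 0.004572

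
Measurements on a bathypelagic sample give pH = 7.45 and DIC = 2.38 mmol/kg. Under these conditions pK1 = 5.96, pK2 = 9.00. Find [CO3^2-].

α₂ = 1 / (1 + [H⁺]/K2 + [H⁺]²/(K1K2)) = 1 / (1 + 10^+1.55 + 10^+0.06)
   = 1 / (1 + 35.481 + 1.1482) = 1/37.629 = 0.02657
[CO3²⁻] = α₂ × DIC = 0.02657 × 2.38 = 0.0632 mmol/kg

[CO3²⁻] = 0.0632 mmol/kg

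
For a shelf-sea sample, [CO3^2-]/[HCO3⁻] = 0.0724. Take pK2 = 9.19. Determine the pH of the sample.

pH = 8.05

From K2 = [H⁺][CO3^2-]/[HCO3⁻]:  pH = pK2 + log₁₀([CO3^2-]/[HCO3⁻])
log₁₀(0.0724) = -1.140
pH = 9.19 + (-1.140) = 8.05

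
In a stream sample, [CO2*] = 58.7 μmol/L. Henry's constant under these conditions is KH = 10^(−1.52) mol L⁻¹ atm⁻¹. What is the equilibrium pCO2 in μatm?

pCO2 = 1940 μatm

KH = 10^(−1.52) = 3.020×10^-2 mol L⁻¹ atm⁻¹
pCO2 = [CO2*]/KH = 58.7×10^-6 / 3.020×10^-2 = 1.94×10^-3 atm = 1940 μatm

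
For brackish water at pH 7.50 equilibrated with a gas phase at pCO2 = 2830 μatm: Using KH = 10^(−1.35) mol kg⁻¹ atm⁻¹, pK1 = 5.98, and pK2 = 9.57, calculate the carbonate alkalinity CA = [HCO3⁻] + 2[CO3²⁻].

CA = 4.26 mmol/kg

[CO2*] = KH · pCO2 = 10^(−1.35) × 2830×10^-6 = 1.264×10^-4 mol/kg
α₀ = 1/(1 + K1/[H⁺] + K1K2/[H⁺]²) = 1/(1 + 10^+1.52 + 10^-0.55) = 0.02907
DIC = [CO2*]/α₀ = 1.264×10^-4 / 0.02907 = 4.348 mmol/kg
CA = (α₁ + 2α₂)·DIC = (0.9627 + 2×0.008194) × 4.348 = 4.26 mmol/kg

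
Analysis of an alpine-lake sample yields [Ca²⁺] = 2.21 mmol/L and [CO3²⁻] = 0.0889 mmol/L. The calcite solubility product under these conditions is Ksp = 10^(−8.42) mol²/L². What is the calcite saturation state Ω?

Ω = 51.7

Ksp = 10^(−8.42) = 3.802×10^-9
Ω = [Ca²⁺][CO3²⁻]/Ksp = (2.21×10^-3)(0.0889×10^-3) / 3.802×10^-9 = 51.7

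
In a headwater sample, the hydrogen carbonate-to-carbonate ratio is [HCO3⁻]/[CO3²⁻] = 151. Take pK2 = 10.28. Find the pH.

From K2 = [H⁺][CO3²⁻]/[HCO3⁻]:  pH = pK2 − log₁₀([HCO3⁻]/[CO3²⁻])
log₁₀(151) = +2.179
pH = 10.28 − (+2.179) = 8.10

pH = 8.10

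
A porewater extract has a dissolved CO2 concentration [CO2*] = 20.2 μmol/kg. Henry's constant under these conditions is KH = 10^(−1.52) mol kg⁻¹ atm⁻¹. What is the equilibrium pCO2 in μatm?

KH = 10^(−1.52) = 3.020×10^-2 mol kg⁻¹ atm⁻¹
pCO2 = [CO2*]/KH = 20.2×10^-6 / 3.020×10^-2 = 6.69×10^-4 atm = 669 μatm

pCO2 = 669 μatm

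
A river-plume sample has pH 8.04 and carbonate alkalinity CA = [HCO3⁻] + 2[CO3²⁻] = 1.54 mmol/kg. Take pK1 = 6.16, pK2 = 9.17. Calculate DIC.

DIC = 1.46 mmol/kg

CA = [HCO3⁻] + 2[CO3²⁻] = (α₁ + 2α₂)·DIC
At pH 8.04: [H⁺]/K1 = 10^-1.88 = 0.013183, K2/[H⁺] = 10^-1.13 = 0.074131
α₁ = 1/(1 + 0.013183 + 0.074131) = 1/1.0873 = 0.9197; α₂ = α₁·K2/[H⁺] = 0.06818
α₁ + 2α₂ = 1.0561
DIC = CA / (α₁ + 2α₂) = 1.54 / 1.0561 = 1.46 mmol/kg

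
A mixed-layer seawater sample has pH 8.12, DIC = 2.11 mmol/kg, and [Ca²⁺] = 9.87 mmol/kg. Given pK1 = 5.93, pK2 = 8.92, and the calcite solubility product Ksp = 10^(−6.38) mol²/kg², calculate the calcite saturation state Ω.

α₂ = 1 / (1 + [H⁺]/K2 + [H⁺]²/(K1K2)) = 1 / (1 + 10^+0.80 + 10^-1.39)
   = 1 / (1 + 6.3096 + 0.040738) = 1/7.3503 = 0.1360
[CO3²⁻] = α₂ × DIC = 0.1360 × 2.11 = 0.2871 mmol/kg
Ksp = 10^(−6.38) = 4.169×10^-7
Ω = [Ca²⁺][CO3²⁻]/Ksp = (9.87×10^-3)(2.871×10^-4) / 4.169×10^-7 = 6.80

Ω = 6.80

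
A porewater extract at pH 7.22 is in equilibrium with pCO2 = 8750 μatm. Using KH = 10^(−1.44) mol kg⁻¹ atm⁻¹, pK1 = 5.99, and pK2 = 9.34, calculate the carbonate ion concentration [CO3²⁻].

[CO2*] = KH · pCO2 = 10^(−1.44) × 8750×10^-6 = 3.177×10^-4 mol/kg
α₀ = 1/(1 + K1/[H⁺] + K1K2/[H⁺]²) = 1/(1 + 10^+1.23 + 10^-0.89) = 0.05521
DIC = [CO2*]/α₀ = 3.177×10^-4 / 0.05521 = 5.754 mmol/kg
[CO3²⁻] = α₂·DIC; α₂ = 0.007113, so [CO3²⁻] = 0.007113 × 5.754 = 0.0409 mmol/kg

[CO3²⁻] = 0.0409 mmol/kg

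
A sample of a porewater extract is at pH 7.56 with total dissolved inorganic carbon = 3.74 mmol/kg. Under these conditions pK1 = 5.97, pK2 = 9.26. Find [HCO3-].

α₁ = 1 / (1 + [H⁺]/K1 + K2/[H⁺]) = 1 / (1 + 10^-1.59 + 10^-1.70)
   = 1 / (1 + 0.025704 + 0.019953) = 1/1.0457 = 0.9563
[HCO3⁻] = α₁ × DIC = 0.9563 × 3.74 = 3.58 mmol/kg

[HCO3⁻] = 3.58 mmol/kg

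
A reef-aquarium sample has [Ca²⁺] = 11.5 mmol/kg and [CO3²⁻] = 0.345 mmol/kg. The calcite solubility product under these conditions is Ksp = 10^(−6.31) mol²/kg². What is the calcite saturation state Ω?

Ksp = 10^(−6.31) = 4.898×10^-7
Ω = [Ca²⁺][CO3²⁻]/Ksp = (11.5×10^-3)(0.345×10^-3) / 4.898×10^-7 = 8.10

Ω = 8.10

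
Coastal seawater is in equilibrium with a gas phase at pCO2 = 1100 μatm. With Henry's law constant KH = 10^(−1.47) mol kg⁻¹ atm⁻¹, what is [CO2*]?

[CO2*] = 37.3 μmol/kg

KH = 10^(−1.47) = 3.388×10^-2 mol kg⁻¹ atm⁻¹
[CO2*] = KH · pCO2 = 3.388×10^-2 × 1100×10^-6 atm = 3.73×10^-5 mol/kg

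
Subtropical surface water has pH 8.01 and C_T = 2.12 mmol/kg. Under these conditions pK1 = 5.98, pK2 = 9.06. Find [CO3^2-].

[CO3²⁻] = 0.172 mmol/kg

α₂ = 1 / (1 + [H⁺]/K2 + [H⁺]²/(K1K2)) = 1 / (1 + 10^+1.05 + 10^-0.98)
   = 1 / (1 + 11.220 + 0.10471) = 1/12.325 = 0.08114
[CO3²⁻] = α₂ × DIC = 0.08114 × 2.12 = 0.172 mmol/kg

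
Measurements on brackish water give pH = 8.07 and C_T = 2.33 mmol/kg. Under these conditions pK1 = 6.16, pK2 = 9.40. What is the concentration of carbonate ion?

[CO3²⁻] = 0.103 mmol/kg

α₂ = 1 / (1 + [H⁺]/K2 + [H⁺]²/(K1K2)) = 1 / (1 + 10^+1.33 + 10^-0.58)
   = 1 / (1 + 21.380 + 0.26303) = 1/22.643 = 0.04416
[CO3²⁻] = α₂ × DIC = 0.04416 × 2.33 = 0.103 mmol/kg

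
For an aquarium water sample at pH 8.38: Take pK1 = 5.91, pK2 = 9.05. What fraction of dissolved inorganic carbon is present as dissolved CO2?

α₀ = 0.00278

α₀ = 1 / (1 + K1/[H⁺] + K1K2/[H⁺]²) = 1 / (1 + 10^+2.47 + 10^+1.80)
   = 1 / (1 + 295.12 + 63.096) = 1/359.22 = 0.002784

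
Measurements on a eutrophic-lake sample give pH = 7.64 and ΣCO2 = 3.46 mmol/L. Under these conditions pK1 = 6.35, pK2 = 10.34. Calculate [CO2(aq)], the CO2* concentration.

α₀ = 1 / (1 + K1/[H⁺] + K1K2/[H⁺]²) = 1 / (1 + 10^+1.29 + 10^-1.41)
   = 1 / (1 + 19.498 + 0.038905) = 1/20.537 = 0.04869
[CO2*] = α₀ × DIC = 0.04869 × 3.46 = 0.168 mmol/L

[CO2*] = 0.168 mmol/L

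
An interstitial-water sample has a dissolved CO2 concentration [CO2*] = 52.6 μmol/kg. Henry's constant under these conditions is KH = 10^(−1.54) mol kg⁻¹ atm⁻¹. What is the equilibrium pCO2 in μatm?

pCO2 = 1820 μatm

KH = 10^(−1.54) = 2.884×10^-2 mol kg⁻¹ atm⁻¹
pCO2 = [CO2*]/KH = 52.6×10^-6 / 2.884×10^-2 = 1.82×10^-3 atm = 1820 μatm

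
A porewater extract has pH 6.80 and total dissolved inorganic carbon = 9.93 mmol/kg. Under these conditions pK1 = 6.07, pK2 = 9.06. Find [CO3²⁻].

[CO3²⁻] = 0.0458 mmol/kg

α₂ = 1 / (1 + [H⁺]/K2 + [H⁺]²/(K1K2)) = 1 / (1 + 10^+2.26 + 10^+1.53)
   = 1 / (1 + 181.97 + 33.884) = 1/216.85 = 0.004611
[CO3²⁻] = α₂ × DIC = 0.004611 × 9.93 = 0.0458 mmol/kg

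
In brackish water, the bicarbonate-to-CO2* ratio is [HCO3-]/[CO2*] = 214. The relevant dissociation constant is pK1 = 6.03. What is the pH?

From K1 = [H⁺][HCO3-]/[CO2*]:  pH = pK1 + log₁₀([HCO3-]/[CO2*])
log₁₀(214) = +2.330
pH = 6.03 + (+2.330) = 8.36

pH = 8.36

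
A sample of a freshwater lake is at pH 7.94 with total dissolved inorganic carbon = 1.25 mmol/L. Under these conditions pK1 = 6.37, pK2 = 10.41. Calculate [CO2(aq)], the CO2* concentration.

[CO2*] = 0.0327 mmol/L

α₀ = 1 / (1 + K1/[H⁺] + K1K2/[H⁺]²) = 1 / (1 + 10^+1.57 + 10^-0.90)
   = 1 / (1 + 37.154 + 0.12589) = 1/38.279 = 0.02612
[CO2*] = α₀ × DIC = 0.02612 × 1.25 = 0.0327 mmol/L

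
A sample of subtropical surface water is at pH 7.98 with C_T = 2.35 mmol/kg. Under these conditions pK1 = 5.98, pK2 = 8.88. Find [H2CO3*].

α₀ = 1 / (1 + K1/[H⁺] + K1K2/[H⁺]²) = 1 / (1 + 10^+2.00 + 10^+1.10)
   = 1 / (1 + 100.00 + 12.589) = 1/113.59 = 0.008804
[CO2*] = α₀ × DIC = 0.008804 × 2.35 = 0.0207 mmol/kg

[CO2*] = 0.0207 mmol/kg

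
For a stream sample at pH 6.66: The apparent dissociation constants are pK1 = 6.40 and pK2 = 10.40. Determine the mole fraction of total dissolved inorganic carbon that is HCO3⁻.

α₁ = 0.645

α₁ = 1 / (1 + [H⁺]/K1 + K2/[H⁺]) = 1 / (1 + 10^-0.26 + 10^-3.74)
   = 1 / (1 + 0.54954 + 0.00018197) = 1/1.5497 = 0.6453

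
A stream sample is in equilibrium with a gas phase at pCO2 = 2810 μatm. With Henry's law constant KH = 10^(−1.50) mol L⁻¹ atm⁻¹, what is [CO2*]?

[CO2*] = 88.9 μmol/L

KH = 10^(−1.50) = 3.162×10^-2 mol L⁻¹ atm⁻¹
[CO2*] = KH · pCO2 = 3.162×10^-2 × 2810×10^-6 atm = 8.89×10^-5 mol/L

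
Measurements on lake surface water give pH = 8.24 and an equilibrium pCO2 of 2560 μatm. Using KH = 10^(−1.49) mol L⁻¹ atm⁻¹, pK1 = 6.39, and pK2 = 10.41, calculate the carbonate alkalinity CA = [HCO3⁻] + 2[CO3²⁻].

CA = 5.94 mmol/L

[CO2*] = KH · pCO2 = 10^(−1.49) × 2560×10^-6 = 8.284×10^-5 mol/L
α₀ = 1/(1 + K1/[H⁺] + K1K2/[H⁺]²) = 1/(1 + 10^+1.85 + 10^-0.32) = 0.01384
DIC = [CO2*]/α₀ = 8.284×10^-5 / 0.01384 = 5.987 mmol/L
CA = (α₁ + 2α₂)·DIC = (0.9795 + 2×0.006623) × 5.987 = 5.94 mmol/L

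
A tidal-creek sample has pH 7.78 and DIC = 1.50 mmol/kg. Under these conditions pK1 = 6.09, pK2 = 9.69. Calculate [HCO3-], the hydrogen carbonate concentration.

[HCO3⁻] = 1.45 mmol/kg

α₁ = 1 / (1 + [H⁺]/K1 + K2/[H⁺]) = 1 / (1 + 10^-1.69 + 10^-1.91)
   = 1 / (1 + 0.020417 + 0.012303) = 1/1.0327 = 0.9683
[HCO3⁻] = α₁ × DIC = 0.9683 × 1.50 = 1.45 mmol/kg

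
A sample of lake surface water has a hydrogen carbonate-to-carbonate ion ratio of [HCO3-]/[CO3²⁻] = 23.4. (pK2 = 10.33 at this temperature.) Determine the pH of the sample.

pH = 8.96

From K2 = [H⁺][CO3²⁻]/[HCO3-]:  pH = pK2 − log₁₀([HCO3-]/[CO3²⁻])
log₁₀(23.4) = +1.369
pH = 10.33 − (+1.369) = 8.96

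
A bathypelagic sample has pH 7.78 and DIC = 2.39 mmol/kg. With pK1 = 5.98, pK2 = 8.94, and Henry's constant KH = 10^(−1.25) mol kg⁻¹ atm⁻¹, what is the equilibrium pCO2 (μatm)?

α₀ = 1 / (1 + K1/[H⁺] + K1K2/[H⁺]²) = 1 / (1 + 10^+1.80 + 10^+0.64)
   = 1 / (1 + 63.096 + 4.3652) = 1/68.461 = 0.01461
[CO2*] = α₀ × DIC = 0.01461 × 2.39 = 0.03491 mmol/kg
pCO2 = [CO2*]/KH = 3.491×10^-5 / 5.623×10^-2 = 621 μatm

pCO2 = 621 μatm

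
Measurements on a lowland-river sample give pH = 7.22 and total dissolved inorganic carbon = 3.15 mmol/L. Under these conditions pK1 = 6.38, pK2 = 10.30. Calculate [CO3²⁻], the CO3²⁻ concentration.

[CO3²⁻] = 2.29 μmol/L

α₂ = 1 / (1 + [H⁺]/K2 + [H⁺]²/(K1K2)) = 1 / (1 + 10^+3.08 + 10^+2.24)
   = 1 / (1 + 1202.3 + 173.78) = 1/1377.0 = 0.0007262
[CO3²⁻] = α₂ × DIC = 0.0007262 × 3.15 = 0.00229 mmol/L = 2.29 μmol/L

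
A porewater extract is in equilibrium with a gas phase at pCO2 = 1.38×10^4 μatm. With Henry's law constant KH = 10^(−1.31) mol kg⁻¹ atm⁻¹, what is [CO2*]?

KH = 10^(−1.31) = 4.898×10^-2 mol kg⁻¹ atm⁻¹
[CO2*] = KH · pCO2 = 4.898×10^-2 × 1.38×10^4×10^-6 atm = 6.76×10^-4 mol/kg

[CO2*] = 676 μmol/kg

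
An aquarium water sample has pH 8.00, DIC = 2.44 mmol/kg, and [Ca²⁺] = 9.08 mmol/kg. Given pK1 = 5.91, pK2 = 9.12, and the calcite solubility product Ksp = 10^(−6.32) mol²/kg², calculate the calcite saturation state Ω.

α₂ = 1 / (1 + [H⁺]/K2 + [H⁺]²/(K1K2)) = 1 / (1 + 10^+1.12 + 10^-0.97)
   = 1 / (1 + 13.183 + 0.10715) = 1/14.290 = 0.06998
[CO3²⁻] = α₂ × DIC = 0.06998 × 2.44 = 0.1708 mmol/kg
Ksp = 10^(−6.32) = 4.786×10^-7
Ω = [Ca²⁺][CO3²⁻]/Ksp = (9.08×10^-3)(1.708×10^-4) / 4.786×10^-7 = 3.24

Ω = 3.24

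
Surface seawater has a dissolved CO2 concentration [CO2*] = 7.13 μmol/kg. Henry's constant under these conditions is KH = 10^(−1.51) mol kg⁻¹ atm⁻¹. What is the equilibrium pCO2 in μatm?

KH = 10^(−1.51) = 3.090×10^-2 mol kg⁻¹ atm⁻¹
pCO2 = [CO2*]/KH = 7.13×10^-6 / 3.090×10^-2 = 2.31×10^-4 atm = 231 μatm

pCO2 = 231 μatm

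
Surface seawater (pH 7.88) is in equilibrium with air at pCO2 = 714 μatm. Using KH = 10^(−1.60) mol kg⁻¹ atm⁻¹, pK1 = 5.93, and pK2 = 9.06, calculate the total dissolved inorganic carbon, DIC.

[CO2*] = KH · pCO2 = 10^(−1.60) × 714×10^-6 = 1.793×10^-5 mol/kg
α₀ = 1/(1 + K1/[H⁺] + K1K2/[H⁺]²) = 1/(1 + 10^+1.95 + 10^+0.77) = 0.01042
DIC = [CO2*]/α₀ = 1.793×10^-5 / 0.01042 = 1.72 mmol/kg

DIC = 1.72 mmol/kg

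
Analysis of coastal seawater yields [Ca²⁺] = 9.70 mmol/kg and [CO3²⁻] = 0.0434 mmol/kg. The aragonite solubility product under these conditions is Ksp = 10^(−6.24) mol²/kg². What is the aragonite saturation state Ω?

Ω = 0.732

Ksp = 10^(−6.24) = 5.754×10^-7
Ω = [Ca²⁺][CO3²⁻]/Ksp = (9.70×10^-3)(0.0434×10^-3) / 5.754×10^-7 = 0.732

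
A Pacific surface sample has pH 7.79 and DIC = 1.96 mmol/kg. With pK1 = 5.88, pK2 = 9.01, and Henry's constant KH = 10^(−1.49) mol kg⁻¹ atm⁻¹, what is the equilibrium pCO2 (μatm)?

pCO2 = 695 μatm

α₀ = 1 / (1 + K1/[H⁺] + K1K2/[H⁺]²) = 1 / (1 + 10^+1.91 + 10^+0.69)
   = 1 / (1 + 81.283 + 4.8978) = 1/87.181 = 0.01147
[CO2*] = α₀ × DIC = 0.01147 × 1.96 = 0.02248 mmol/kg
pCO2 = [CO2*]/KH = 2.248×10^-5 / 3.236×10^-2 = 695 μatm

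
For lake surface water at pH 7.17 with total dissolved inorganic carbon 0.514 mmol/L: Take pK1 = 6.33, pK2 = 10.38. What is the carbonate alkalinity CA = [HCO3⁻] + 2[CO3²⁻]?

CA = 0.449 mmol/L

CA = [HCO3⁻] + 2[CO3²⁻] = (α₁ + 2α₂)·DIC
At pH 7.17: [H⁺]/K1 = 10^-0.84 = 0.14454, K2/[H⁺] = 10^-3.21 = 0.00061660
α₁ = 1/(1 + 0.14454 + 0.00061660) = 1/1.1452 = 0.8732; α₂ = α₁·K2/[H⁺] = 0.0005384
α₁ + 2α₂ = 0.8743
CA = 0.8743 × 0.514 = 0.449 mmol/L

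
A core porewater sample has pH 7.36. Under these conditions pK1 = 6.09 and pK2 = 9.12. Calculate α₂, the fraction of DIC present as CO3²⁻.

α₂ = 0.0162

α₂ = 1 / (1 + [H⁺]/K2 + [H⁺]²/(K1K2)) = 1 / (1 + 10^+1.76 + 10^+0.49)
   = 1 / (1 + 57.544 + 3.0903) = 1/61.634 = 0.01622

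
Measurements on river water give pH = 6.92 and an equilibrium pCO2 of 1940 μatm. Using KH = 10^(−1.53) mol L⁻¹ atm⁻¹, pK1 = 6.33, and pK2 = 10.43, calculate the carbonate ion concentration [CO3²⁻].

[CO2*] = KH · pCO2 = 10^(−1.53) × 1940×10^-6 = 5.725×10^-5 mol/L
α₀ = 1/(1 + K1/[H⁺] + K1K2/[H⁺]²) = 1/(1 + 10^+0.59 + 10^-2.92) = 0.2044
DIC = [CO2*]/α₀ = 5.725×10^-5 / 0.2044 = 0.2801 mmol/L
[CO3²⁻] = α₂·DIC; α₂ = 0.0002458, so [CO3²⁻] = 0.0002458 × 0.2801 = 6.88×10^-5 mmol/L = 0.0688 μmol/L

[CO3²⁻] = 0.0688 μmol/L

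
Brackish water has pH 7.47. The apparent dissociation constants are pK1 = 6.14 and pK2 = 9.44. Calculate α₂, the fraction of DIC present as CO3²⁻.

α₂ = 0.0101

α₂ = 1 / (1 + [H⁺]/K2 + [H⁺]²/(K1K2)) = 1 / (1 + 10^+1.97 + 10^+0.64)
   = 1 / (1 + 93.325 + 4.3652) = 1/98.691 = 0.01013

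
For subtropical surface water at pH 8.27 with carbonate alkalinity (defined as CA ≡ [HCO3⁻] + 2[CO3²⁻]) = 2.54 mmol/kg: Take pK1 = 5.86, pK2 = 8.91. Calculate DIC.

CA = [HCO3⁻] + 2[CO3²⁻] = (α₁ + 2α₂)·DIC
At pH 8.27: [H⁺]/K1 = 10^-2.41 = 0.0038905, K2/[H⁺] = 10^-0.64 = 0.22909
α₁ = 1/(1 + 0.0038905 + 0.22909) = 1/1.2330 = 0.8110; α₂ = α₁·K2/[H⁺] = 0.1858
α₁ + 2α₂ = 1.1826
DIC = CA / (α₁ + 2α₂) = 2.54 / 1.1826 = 2.15 mmol/kg

DIC = 2.15 mmol/kg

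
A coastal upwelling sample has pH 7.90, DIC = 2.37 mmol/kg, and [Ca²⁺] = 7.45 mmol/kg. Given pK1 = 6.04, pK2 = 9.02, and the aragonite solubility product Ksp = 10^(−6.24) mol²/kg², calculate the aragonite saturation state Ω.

α₂ = 1 / (1 + [H⁺]/K2 + [H⁺]²/(K1K2)) = 1 / (1 + 10^+1.12 + 10^-0.74)
   = 1 / (1 + 13.183 + 0.18197) = 1/14.365 = 0.06962
[CO3²⁻] = α₂ × DIC = 0.06962 × 2.37 = 0.1650 mmol/kg
Ksp = 10^(−6.24) = 5.754×10^-7
Ω = [Ca²⁺][CO3²⁻]/Ksp = (7.45×10^-3)(1.650×10^-4) / 5.754×10^-7 = 2.14

Ω = 2.14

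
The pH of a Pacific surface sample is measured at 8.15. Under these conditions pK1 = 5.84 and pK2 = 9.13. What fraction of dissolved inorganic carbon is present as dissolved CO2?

α₀ = 0.00441

α₀ = 1 / (1 + K1/[H⁺] + K1K2/[H⁺]²) = 1 / (1 + 10^+2.31 + 10^+1.33)
   = 1 / (1 + 204.17 + 21.380) = 1/226.55 = 0.004414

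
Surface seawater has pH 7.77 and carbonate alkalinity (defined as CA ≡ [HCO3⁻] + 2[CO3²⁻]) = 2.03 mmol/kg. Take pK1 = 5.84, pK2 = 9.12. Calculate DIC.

DIC = 1.97 mmol/kg

CA = [HCO3⁻] + 2[CO3²⁻] = (α₁ + 2α₂)·DIC
At pH 7.77: [H⁺]/K1 = 10^-1.93 = 0.011749, K2/[H⁺] = 10^-1.35 = 0.044668
α₁ = 1/(1 + 0.011749 + 0.044668) = 1/1.0564 = 0.9466; α₂ = α₁·K2/[H⁺] = 0.04228
α₁ + 2α₂ = 1.0312
DIC = CA / (α₁ + 2α₂) = 2.03 / 1.0312 = 1.97 mmol/kg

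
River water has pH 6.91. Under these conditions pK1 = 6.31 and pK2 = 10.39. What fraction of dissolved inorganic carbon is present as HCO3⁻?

α₁ = 1 / (1 + [H⁺]/K1 + K2/[H⁺]) = 1 / (1 + 10^-0.60 + 10^-3.48)
   = 1 / (1 + 0.25119 + 0.00033113) = 1/1.2515 = 0.7990

α₁ = 0.799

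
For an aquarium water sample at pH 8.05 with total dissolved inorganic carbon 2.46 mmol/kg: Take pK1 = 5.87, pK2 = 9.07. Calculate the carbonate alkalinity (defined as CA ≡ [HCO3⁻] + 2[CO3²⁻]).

CA = 2.66 mmol/kg

CA = [HCO3⁻] + 2[CO3²⁻] = (α₁ + 2α₂)·DIC
At pH 8.05: [H⁺]/K1 = 10^-2.18 = 0.0066069, K2/[H⁺] = 10^-1.02 = 0.095499
α₁ = 1/(1 + 0.0066069 + 0.095499) = 1/1.1021 = 0.9074; α₂ = α₁·K2/[H⁺] = 0.08665
α₁ + 2α₂ = 1.0807
CA = 1.0807 × 2.46 = 2.66 mmol/kg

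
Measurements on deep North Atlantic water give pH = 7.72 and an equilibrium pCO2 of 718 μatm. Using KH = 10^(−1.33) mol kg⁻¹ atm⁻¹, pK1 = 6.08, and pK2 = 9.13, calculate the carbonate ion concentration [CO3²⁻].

[CO3²⁻] = 0.0570 mmol/kg

[CO2*] = KH · pCO2 = 10^(−1.33) × 718×10^-6 = 3.358×10^-5 mol/kg
α₀ = 1/(1 + K1/[H⁺] + K1K2/[H⁺]²) = 1/(1 + 10^+1.64 + 10^+0.23) = 0.02158
DIC = [CO2*]/α₀ = 3.358×10^-5 / 0.02158 = 1.557 mmol/kg
[CO3²⁻] = α₂·DIC; α₂ = 0.03664, so [CO3²⁻] = 0.03664 × 1.557 = 0.0570 mmol/kg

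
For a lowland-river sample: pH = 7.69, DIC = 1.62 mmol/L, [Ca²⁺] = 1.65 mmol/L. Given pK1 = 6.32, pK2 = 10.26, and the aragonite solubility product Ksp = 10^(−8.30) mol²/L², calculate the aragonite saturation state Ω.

Ω = 1.37

α₂ = 1 / (1 + [H⁺]/K2 + [H⁺]²/(K1K2)) = 1 / (1 + 10^+2.57 + 10^+1.20)
   = 1 / (1 + 371.54 + 15.849) = 1/388.38 = 0.002575
[CO3²⁻] = α₂ × DIC = 0.002575 × 1.62 = 0.004171 mmol/L = 4.171 μmol/L
Ksp = 10^(−8.30) = 5.012×10^-9
Ω = [Ca²⁺][CO3²⁻]/Ksp = (1.65×10^-3)(4.171×10^-6) / 5.012×10^-9 = 1.37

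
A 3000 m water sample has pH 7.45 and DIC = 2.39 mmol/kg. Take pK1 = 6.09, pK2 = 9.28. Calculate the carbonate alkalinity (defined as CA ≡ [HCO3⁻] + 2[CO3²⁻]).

CA = 2.32 mmol/kg

CA = [HCO3⁻] + 2[CO3²⁻] = (α₁ + 2α₂)·DIC
At pH 7.45: [H⁺]/K1 = 10^-1.36 = 0.043652, K2/[H⁺] = 10^-1.83 = 0.014791
α₁ = 1/(1 + 0.043652 + 0.014791) = 1/1.0584 = 0.9448; α₂ = α₁·K2/[H⁺] = 0.01397
α₁ + 2α₂ = 0.9727
CA = 0.9727 × 2.39 = 2.32 mmol/kg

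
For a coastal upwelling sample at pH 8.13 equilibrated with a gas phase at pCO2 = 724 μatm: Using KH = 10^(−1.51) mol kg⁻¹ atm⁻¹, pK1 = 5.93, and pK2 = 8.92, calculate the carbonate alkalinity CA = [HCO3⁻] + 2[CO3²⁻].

CA = 4.70 mmol/kg

[CO2*] = KH · pCO2 = 10^(−1.51) × 724×10^-6 = 2.237×10^-5 mol/kg
α₀ = 1/(1 + K1/[H⁺] + K1K2/[H⁺]²) = 1/(1 + 10^+2.20 + 10^+1.41) = 0.005400
DIC = [CO2*]/α₀ = 2.237×10^-5 / 0.005400 = 4.143 mmol/kg
CA = (α₁ + 2α₂)·DIC = (0.8558 + 2×0.1388) × 4.143 = 4.70 mmol/kg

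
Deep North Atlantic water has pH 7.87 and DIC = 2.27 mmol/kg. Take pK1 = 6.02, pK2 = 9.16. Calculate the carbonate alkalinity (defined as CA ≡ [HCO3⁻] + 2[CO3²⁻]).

CA = 2.35 mmol/kg

CA = [HCO3⁻] + 2[CO3²⁻] = (α₁ + 2α₂)·DIC
At pH 7.87: [H⁺]/K1 = 10^-1.85 = 0.014125, K2/[H⁺] = 10^-1.29 = 0.051286
α₁ = 1/(1 + 0.014125 + 0.051286) = 1/1.0654 = 0.9386; α₂ = α₁·K2/[H⁺] = 0.04814
α₁ + 2α₂ = 1.0349
CA = 1.0349 × 2.27 = 2.35 mmol/kg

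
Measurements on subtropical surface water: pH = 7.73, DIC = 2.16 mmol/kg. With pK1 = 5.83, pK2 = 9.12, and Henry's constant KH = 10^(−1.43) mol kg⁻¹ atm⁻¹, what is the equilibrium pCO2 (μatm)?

α₀ = 1 / (1 + K1/[H⁺] + K1K2/[H⁺]²) = 1 / (1 + 10^+1.90 + 10^+0.51)
   = 1 / (1 + 79.433 + 3.2359) = 1/83.669 = 0.01195
[CO2*] = α₀ × DIC = 0.01195 × 2.16 = 0.02582 mmol/kg
pCO2 = [CO2*]/KH = 2.582×10^-5 / 3.715×10^-2 = 695 μatm

pCO2 = 695 μatm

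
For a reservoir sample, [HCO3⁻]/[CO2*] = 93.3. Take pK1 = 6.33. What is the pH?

pH = 8.30

From K1 = [H⁺][HCO3⁻]/[CO2*]:  pH = pK1 + log₁₀([HCO3⁻]/[CO2*])
log₁₀(93.3) = +1.970
pH = 6.33 + (+1.970) = 8.30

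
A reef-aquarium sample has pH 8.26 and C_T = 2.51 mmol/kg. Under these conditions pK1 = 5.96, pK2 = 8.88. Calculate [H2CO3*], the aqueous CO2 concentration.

[CO2*] = 10.1 μmol/kg

α₀ = 1 / (1 + K1/[H⁺] + K1K2/[H⁺]²) = 1 / (1 + 10^+2.30 + 10^+1.68)
   = 1 / (1 + 199.53 + 47.863) = 1/248.39 = 0.004026
[CO2*] = α₀ × DIC = 0.004026 × 2.51 = 0.0101 mmol/kg = 10.1 μmol/kg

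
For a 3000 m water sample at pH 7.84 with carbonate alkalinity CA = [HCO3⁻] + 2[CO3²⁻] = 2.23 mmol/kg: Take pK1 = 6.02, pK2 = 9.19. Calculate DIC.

CA = [HCO3⁻] + 2[CO3²⁻] = (α₁ + 2α₂)·DIC
At pH 7.84: [H⁺]/K1 = 10^-1.82 = 0.015136, K2/[H⁺] = 10^-1.35 = 0.044668
α₁ = 1/(1 + 0.015136 + 0.044668) = 1/1.0598 = 0.9436; α₂ = α₁·K2/[H⁺] = 0.04215
α₁ + 2α₂ = 1.0279
DIC = CA / (α₁ + 2α₂) = 2.23 / 1.0279 = 2.17 mmol/kg

DIC = 2.17 mmol/kg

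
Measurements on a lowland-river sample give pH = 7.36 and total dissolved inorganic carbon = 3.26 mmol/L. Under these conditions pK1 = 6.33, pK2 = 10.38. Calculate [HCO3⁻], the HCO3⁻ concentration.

[HCO3⁻] = 2.98 mmol/L

α₁ = 1 / (1 + [H⁺]/K1 + K2/[H⁺]) = 1 / (1 + 10^-1.03 + 10^-3.02)
   = 1 / (1 + 0.093325 + 0.00095499) = 1/1.0943 = 0.9138
[HCO3⁻] = α₁ × DIC = 0.9138 × 3.26 = 2.98 mmol/L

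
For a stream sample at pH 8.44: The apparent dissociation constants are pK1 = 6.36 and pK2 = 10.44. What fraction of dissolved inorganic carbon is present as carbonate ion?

α₂ = 0.00982

α₂ = 1 / (1 + [H⁺]/K2 + [H⁺]²/(K1K2)) = 1 / (1 + 10^+2.00 + 10^-0.08)
   = 1 / (1 + 100.00 + 0.83176) = 1/101.83 = 0.009820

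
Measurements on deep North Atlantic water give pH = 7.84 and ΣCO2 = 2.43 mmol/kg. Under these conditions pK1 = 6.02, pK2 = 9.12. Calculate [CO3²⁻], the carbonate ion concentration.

α₂ = 1 / (1 + [H⁺]/K2 + [H⁺]²/(K1K2)) = 1 / (1 + 10^+1.28 + 10^-0.54)
   = 1 / (1 + 19.055 + 0.28840) = 1/20.343 = 0.04916
[CO3²⁻] = α₂ × DIC = 0.04916 × 2.43 = 0.119 mmol/kg

[CO3²⁻] = 0.119 mmol/kg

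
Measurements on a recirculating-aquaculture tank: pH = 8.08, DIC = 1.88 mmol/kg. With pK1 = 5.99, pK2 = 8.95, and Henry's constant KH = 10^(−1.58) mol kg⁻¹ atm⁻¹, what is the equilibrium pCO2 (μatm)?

α₀ = 1 / (1 + K1/[H⁺] + K1K2/[H⁺]²) = 1 / (1 + 10^+2.09 + 10^+1.22)
   = 1 / (1 + 123.03 + 16.596) = 1/140.62 = 0.007111
[CO2*] = α₀ × DIC = 0.007111 × 1.88 = 0.01337 mmol/kg = 13.37 μmol/kg
pCO2 = [CO2*]/KH = 1.337×10^-5 / 2.630×10^-2 = 508 μatm

pCO2 = 508 μatm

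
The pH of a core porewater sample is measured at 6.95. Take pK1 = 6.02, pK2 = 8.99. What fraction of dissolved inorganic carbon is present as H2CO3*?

α₀ = 0.104

α₀ = 1 / (1 + K1/[H⁺] + K1K2/[H⁺]²) = 1 / (1 + 10^+0.93 + 10^-1.11)
   = 1 / (1 + 8.5114 + 0.077625) = 1/9.5890 = 0.1043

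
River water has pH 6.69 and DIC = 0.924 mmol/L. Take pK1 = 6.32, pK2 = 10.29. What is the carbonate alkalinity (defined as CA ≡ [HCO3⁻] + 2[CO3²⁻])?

CA = [HCO3⁻] + 2[CO3²⁻] = (α₁ + 2α₂)·DIC
At pH 6.69: [H⁺]/K1 = 10^-0.37 = 0.42658, K2/[H⁺] = 10^-3.60 = 0.00025119
α₁ = 1/(1 + 0.42658 + 0.00025119) = 1/1.4268 = 0.7009; α₂ = α₁·K2/[H⁺] = 0.0001760
α₁ + 2α₂ = 0.7012
CA = 0.7012 × 0.924 = 0.648 mmol/L

CA = 0.648 mmol/L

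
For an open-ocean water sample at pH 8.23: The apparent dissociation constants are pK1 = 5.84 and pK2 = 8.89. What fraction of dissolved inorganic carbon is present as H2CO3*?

α₀ = 0.00333

α₀ = 1 / (1 + K1/[H⁺] + K1K2/[H⁺]²) = 1 / (1 + 10^+2.39 + 10^+1.73)
   = 1 / (1 + 245.47 + 53.703) = 1/300.17 = 0.003331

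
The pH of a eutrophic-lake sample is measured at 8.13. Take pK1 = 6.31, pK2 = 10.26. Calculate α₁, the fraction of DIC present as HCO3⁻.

α₁ = 1 / (1 + [H⁺]/K1 + K2/[H⁺]) = 1 / (1 + 10^-1.82 + 10^-2.13)
   = 1 / (1 + 0.015136 + 0.0074131) = 1/1.0225 = 0.9779

α₁ = 0.978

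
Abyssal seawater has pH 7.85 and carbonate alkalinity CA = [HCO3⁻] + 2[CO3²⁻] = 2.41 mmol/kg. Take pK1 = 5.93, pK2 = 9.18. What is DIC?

DIC = 2.33 mmol/kg

CA = [HCO3⁻] + 2[CO3²⁻] = (α₁ + 2α₂)·DIC
At pH 7.85: [H⁺]/K1 = 10^-1.92 = 0.012023, K2/[H⁺] = 10^-1.33 = 0.046774
α₁ = 1/(1 + 0.012023 + 0.046774) = 1/1.0588 = 0.9445; α₂ = α₁·K2/[H⁺] = 0.04418
α₁ + 2α₂ = 1.0328
DIC = CA / (α₁ + 2α₂) = 2.41 / 1.0328 = 2.33 mmol/kg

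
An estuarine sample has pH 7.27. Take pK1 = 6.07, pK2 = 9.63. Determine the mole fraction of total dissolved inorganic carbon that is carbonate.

α₂ = 1 / (1 + [H⁺]/K2 + [H⁺]²/(K1K2)) = 1 / (1 + 10^+2.36 + 10^+1.16)
   = 1 / (1 + 229.09 + 14.454) = 1/244.54 = 0.004089

α₂ = 0.00409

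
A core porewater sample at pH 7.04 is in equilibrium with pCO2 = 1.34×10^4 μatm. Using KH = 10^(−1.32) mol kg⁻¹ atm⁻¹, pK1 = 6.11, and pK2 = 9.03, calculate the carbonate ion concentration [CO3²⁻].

[CO3²⁻] = 0.0559 mmol/kg

[CO2*] = KH · pCO2 = 10^(−1.32) × 1.34×10^4×10^-6 = 6.414×10^-4 mol/kg
α₀ = 1/(1 + K1/[H⁺] + K1K2/[H⁺]²) = 1/(1 + 10^+0.93 + 10^-1.06) = 0.1042
DIC = [CO2*]/α₀ = 6.414×10^-4 / 0.1042 = 6.156 mmol/kg
[CO3²⁻] = α₂·DIC; α₂ = 0.009074, so [CO3²⁻] = 0.009074 × 6.156 = 0.0559 mmol/kg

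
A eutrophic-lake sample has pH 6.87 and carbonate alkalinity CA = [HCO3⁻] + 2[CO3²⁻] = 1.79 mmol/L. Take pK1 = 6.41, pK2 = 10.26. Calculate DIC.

CA = [HCO3⁻] + 2[CO3²⁻] = (α₁ + 2α₂)·DIC
At pH 6.87: [H⁺]/K1 = 10^-0.46 = 0.34674, K2/[H⁺] = 10^-3.39 = 0.00040738
α₁ = 1/(1 + 0.34674 + 0.00040738) = 1/1.3471 = 0.7423; α₂ = α₁·K2/[H⁺] = 0.0003024
α₁ + 2α₂ = 0.7429
DIC = CA / (α₁ + 2α₂) = 1.79 / 0.7429 = 2.41 mmol/L

DIC = 2.41 mmol/L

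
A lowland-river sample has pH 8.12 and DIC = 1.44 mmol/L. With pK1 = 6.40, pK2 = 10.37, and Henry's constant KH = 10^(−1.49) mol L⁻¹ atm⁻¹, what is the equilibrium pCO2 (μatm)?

α₀ = 1 / (1 + K1/[H⁺] + K1K2/[H⁺]²) = 1 / (1 + 10^+1.72 + 10^-0.53)
   = 1 / (1 + 52.481 + 0.29512) = 1/53.776 = 0.01860
[CO2*] = α₀ × DIC = 0.01860 × 1.44 = 0.02678 mmol/L
pCO2 = [CO2*]/KH = 2.678×10^-5 / 3.236×10^-2 = 828 μatm

pCO2 = 828 μatm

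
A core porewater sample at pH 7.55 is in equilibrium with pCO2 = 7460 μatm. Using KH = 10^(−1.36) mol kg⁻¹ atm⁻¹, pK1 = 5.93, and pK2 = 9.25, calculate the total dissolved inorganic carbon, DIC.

[CO2*] = KH · pCO2 = 10^(−1.36) × 7460×10^-6 = 3.256×10^-4 mol/kg
α₀ = 1/(1 + K1/[H⁺] + K1K2/[H⁺]²) = 1/(1 + 10^+1.62 + 10^-0.08) = 0.02298
DIC = [CO2*]/α₀ = 3.256×10^-4 / 0.02298 = 14.2 mmol/kg

DIC = 14.2 mmol/kg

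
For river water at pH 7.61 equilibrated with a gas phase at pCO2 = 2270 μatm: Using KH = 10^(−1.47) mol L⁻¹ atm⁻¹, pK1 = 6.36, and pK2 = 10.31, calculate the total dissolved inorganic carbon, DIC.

[CO2*] = KH · pCO2 = 10^(−1.47) × 2270×10^-6 = 7.692×10^-5 mol/L
α₀ = 1/(1 + K1/[H⁺] + K1K2/[H⁺]²) = 1/(1 + 10^+1.25 + 10^-1.45) = 0.05314
DIC = [CO2*]/α₀ = 7.692×10^-5 / 0.05314 = 1.45 mmol/L

DIC = 1.45 mmol/L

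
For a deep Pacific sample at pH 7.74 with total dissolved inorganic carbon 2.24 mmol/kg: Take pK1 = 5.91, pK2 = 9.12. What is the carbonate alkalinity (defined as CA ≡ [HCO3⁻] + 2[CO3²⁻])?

CA = [HCO3⁻] + 2[CO3²⁻] = (α₁ + 2α₂)·DIC
At pH 7.74: [H⁺]/K1 = 10^-1.83 = 0.014791, K2/[H⁺] = 10^-1.38 = 0.041687
α₁ = 1/(1 + 0.014791 + 0.041687) = 1/1.0565 = 0.9465; α₂ = α₁·K2/[H⁺] = 0.03946
α₁ + 2α₂ = 1.0255
CA = 1.0255 × 2.24 = 2.30 mmol/kg

CA = 2.30 mmol/kg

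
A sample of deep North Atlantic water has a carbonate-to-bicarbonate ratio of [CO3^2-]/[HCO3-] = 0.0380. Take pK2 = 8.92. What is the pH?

From K2 = [H⁺][CO3^2-]/[HCO3-]:  pH = pK2 + log₁₀([CO3^2-]/[HCO3-])
log₁₀(0.0380) = -1.420
pH = 8.92 + (-1.420) = 7.50

pH = 7.50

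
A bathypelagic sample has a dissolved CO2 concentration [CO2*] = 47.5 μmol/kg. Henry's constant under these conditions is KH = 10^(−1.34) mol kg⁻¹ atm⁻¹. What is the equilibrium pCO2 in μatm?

KH = 10^(−1.34) = 4.571×10^-2 mol kg⁻¹ atm⁻¹
pCO2 = [CO2*]/KH = 47.5×10^-6 / 4.571×10^-2 = 1.04×10^-3 atm = 1040 μatm

pCO2 = 1040 μatm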